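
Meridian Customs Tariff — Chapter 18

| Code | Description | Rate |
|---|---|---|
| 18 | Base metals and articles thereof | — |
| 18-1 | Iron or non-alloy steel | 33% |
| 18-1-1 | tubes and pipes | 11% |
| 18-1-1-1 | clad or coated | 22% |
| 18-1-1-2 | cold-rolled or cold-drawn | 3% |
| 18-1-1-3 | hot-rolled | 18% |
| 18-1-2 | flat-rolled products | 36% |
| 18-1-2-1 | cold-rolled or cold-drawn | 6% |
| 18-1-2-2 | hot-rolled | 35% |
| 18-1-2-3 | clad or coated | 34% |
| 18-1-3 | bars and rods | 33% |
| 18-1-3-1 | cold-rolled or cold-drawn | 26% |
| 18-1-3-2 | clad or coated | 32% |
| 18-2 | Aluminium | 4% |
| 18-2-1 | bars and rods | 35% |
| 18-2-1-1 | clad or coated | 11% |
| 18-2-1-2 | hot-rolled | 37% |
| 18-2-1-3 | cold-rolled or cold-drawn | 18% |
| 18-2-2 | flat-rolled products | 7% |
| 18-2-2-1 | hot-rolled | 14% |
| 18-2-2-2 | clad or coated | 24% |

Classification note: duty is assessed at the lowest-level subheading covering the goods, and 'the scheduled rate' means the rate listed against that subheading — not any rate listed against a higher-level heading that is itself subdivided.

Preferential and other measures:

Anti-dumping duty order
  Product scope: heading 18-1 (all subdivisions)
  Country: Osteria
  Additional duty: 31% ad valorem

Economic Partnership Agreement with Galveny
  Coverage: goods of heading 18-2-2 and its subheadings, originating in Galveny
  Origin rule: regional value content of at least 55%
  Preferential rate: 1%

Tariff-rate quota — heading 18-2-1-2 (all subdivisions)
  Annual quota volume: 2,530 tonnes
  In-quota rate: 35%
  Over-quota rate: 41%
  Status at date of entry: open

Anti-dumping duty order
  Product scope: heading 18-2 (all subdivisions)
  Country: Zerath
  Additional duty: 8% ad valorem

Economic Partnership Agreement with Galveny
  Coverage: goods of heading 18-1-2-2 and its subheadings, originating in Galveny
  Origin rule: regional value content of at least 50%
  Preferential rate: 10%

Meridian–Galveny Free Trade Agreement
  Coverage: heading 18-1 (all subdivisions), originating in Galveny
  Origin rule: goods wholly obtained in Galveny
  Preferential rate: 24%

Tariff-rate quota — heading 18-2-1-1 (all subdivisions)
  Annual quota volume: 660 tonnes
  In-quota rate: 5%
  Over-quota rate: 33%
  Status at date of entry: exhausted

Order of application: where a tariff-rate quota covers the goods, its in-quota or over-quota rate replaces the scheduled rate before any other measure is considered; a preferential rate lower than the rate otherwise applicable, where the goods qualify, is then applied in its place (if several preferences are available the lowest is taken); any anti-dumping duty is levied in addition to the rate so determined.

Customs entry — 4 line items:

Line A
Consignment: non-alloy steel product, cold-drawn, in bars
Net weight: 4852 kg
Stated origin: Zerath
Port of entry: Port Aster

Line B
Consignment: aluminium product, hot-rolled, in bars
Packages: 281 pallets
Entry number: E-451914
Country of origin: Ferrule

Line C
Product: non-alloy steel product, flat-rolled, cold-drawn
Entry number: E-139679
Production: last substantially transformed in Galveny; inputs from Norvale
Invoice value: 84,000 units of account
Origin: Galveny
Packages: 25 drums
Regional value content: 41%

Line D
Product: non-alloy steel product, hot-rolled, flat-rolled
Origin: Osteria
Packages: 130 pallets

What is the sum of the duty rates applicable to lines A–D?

133%

Line A: non-alloy steel → 18-1; in bars → 18-1-3; cold-drawn → 18-1-3-1. Scheduled 26%. No special measure applies. → 26%.
Line B: aluminium → 18-2; in bars → 18-2-1; hot-rolled → 18-2-1-2. Scheduled 37%. quota on 18-2-1-2 open → in-quota 35%. → 35%.
Line C: non-alloy steel → 18-1; flat-rolled → 18-1-2; cold-drawn → 18-1-2-1. Scheduled 6%. Galveny agreement on 18-2-2: 18-1-2-1 not covered; Galveny agreement on 18-1-2-2: 18-1-2-1 not covered; Galveny agreement on 18-1: not wholly obtained. → 6%.
Line D: non-alloy steel → 18-1; flat-rolled → 18-1-2; hot-rolled → 18-1-2-2. Scheduled 35%. anti-dumping (Osteria, 18-1): +31%; total 35% + 31% = 66%. → 66%.
Sum: 26% + 35% + 6% + 66% = 133%.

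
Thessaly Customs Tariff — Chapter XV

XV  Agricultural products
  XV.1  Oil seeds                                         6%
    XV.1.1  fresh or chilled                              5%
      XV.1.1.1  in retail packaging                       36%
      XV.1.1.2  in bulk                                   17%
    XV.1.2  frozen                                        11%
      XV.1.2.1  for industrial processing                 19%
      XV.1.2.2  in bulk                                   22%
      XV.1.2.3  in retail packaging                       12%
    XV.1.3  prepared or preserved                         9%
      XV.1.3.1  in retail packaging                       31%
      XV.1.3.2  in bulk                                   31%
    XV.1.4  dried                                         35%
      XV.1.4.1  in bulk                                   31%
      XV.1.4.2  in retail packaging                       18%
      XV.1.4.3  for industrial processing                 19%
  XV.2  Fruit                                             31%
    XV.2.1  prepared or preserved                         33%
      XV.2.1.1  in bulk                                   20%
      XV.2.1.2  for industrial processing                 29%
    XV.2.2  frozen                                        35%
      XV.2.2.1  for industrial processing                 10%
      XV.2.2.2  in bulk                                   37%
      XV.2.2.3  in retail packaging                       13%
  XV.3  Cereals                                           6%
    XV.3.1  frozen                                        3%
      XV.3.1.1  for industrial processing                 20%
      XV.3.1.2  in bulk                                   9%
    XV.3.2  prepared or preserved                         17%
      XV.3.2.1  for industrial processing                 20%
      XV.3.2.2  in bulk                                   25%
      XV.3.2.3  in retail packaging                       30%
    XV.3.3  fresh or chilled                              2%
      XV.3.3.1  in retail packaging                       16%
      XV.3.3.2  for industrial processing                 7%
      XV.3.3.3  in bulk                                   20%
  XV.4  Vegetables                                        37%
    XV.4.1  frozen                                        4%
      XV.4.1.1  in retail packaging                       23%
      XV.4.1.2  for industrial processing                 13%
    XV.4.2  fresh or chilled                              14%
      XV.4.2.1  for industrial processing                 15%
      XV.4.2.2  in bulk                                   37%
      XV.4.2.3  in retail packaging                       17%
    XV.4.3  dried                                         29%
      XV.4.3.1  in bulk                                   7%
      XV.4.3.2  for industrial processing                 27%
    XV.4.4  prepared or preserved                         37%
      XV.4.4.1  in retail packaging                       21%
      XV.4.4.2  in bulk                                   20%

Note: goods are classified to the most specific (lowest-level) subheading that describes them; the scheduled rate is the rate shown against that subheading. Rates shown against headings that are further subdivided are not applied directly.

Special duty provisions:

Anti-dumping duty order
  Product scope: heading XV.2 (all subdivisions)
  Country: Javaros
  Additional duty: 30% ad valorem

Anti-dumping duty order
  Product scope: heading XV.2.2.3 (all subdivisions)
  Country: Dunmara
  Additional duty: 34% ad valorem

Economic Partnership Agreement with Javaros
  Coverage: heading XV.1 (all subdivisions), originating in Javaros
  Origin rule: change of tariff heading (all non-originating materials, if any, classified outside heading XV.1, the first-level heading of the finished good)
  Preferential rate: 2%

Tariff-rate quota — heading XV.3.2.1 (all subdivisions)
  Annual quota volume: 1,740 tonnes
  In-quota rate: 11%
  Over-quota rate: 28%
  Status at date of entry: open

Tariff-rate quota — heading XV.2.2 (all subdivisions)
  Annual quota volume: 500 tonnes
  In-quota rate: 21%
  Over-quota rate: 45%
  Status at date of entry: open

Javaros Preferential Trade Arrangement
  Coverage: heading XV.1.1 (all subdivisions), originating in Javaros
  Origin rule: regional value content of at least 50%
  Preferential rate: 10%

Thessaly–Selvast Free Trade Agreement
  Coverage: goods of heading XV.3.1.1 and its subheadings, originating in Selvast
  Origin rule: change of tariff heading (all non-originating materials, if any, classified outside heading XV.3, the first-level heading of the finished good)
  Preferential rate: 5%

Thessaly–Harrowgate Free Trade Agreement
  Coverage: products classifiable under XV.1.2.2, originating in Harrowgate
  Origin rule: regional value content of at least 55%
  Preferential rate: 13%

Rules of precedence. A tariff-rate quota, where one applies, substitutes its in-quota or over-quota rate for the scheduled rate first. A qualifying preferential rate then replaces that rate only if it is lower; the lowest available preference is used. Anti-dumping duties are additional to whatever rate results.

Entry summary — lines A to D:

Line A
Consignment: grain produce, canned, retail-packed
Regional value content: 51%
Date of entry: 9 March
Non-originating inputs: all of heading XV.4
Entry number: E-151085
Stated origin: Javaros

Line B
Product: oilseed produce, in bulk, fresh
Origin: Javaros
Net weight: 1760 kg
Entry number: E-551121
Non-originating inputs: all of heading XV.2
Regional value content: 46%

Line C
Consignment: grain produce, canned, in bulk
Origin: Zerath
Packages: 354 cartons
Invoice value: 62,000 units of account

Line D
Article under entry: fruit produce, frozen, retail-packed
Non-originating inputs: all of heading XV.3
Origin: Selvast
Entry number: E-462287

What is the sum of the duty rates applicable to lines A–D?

Line A: grain → XV.3; canned → XV.3.2; retail-packed → XV.3.2.3. Scheduled 30%. Javaros agreement on XV.1: XV.3.2.3 not covered; Javaros agreement on XV.1.1: XV.3.2.3 not covered. → 30%.
Line B: oilseed → XV.1; fresh → XV.1.1; in bulk → XV.1.1.2. Scheduled 17%. Javaros agreement on XV.1: CTH met → 2% available; Javaros agreement on XV.1.1: RVC < 50%; preferential 2%. → 2%.
Line C: grain → XV.3; canned → XV.3.2; in bulk → XV.3.2.2. Scheduled 25%. No special measure applies. → 25%.
Line D: fruit → XV.2; frozen → XV.2.2; retail-packed → XV.2.2.3. Scheduled 13%. quota on XV.2.2 open → in-quota 21%; Selvast agreement on XV.3.1.1: XV.2.2.3 not covered. → 21%.
Sum: 30% + 2% + 25% + 21% = 78%.

78%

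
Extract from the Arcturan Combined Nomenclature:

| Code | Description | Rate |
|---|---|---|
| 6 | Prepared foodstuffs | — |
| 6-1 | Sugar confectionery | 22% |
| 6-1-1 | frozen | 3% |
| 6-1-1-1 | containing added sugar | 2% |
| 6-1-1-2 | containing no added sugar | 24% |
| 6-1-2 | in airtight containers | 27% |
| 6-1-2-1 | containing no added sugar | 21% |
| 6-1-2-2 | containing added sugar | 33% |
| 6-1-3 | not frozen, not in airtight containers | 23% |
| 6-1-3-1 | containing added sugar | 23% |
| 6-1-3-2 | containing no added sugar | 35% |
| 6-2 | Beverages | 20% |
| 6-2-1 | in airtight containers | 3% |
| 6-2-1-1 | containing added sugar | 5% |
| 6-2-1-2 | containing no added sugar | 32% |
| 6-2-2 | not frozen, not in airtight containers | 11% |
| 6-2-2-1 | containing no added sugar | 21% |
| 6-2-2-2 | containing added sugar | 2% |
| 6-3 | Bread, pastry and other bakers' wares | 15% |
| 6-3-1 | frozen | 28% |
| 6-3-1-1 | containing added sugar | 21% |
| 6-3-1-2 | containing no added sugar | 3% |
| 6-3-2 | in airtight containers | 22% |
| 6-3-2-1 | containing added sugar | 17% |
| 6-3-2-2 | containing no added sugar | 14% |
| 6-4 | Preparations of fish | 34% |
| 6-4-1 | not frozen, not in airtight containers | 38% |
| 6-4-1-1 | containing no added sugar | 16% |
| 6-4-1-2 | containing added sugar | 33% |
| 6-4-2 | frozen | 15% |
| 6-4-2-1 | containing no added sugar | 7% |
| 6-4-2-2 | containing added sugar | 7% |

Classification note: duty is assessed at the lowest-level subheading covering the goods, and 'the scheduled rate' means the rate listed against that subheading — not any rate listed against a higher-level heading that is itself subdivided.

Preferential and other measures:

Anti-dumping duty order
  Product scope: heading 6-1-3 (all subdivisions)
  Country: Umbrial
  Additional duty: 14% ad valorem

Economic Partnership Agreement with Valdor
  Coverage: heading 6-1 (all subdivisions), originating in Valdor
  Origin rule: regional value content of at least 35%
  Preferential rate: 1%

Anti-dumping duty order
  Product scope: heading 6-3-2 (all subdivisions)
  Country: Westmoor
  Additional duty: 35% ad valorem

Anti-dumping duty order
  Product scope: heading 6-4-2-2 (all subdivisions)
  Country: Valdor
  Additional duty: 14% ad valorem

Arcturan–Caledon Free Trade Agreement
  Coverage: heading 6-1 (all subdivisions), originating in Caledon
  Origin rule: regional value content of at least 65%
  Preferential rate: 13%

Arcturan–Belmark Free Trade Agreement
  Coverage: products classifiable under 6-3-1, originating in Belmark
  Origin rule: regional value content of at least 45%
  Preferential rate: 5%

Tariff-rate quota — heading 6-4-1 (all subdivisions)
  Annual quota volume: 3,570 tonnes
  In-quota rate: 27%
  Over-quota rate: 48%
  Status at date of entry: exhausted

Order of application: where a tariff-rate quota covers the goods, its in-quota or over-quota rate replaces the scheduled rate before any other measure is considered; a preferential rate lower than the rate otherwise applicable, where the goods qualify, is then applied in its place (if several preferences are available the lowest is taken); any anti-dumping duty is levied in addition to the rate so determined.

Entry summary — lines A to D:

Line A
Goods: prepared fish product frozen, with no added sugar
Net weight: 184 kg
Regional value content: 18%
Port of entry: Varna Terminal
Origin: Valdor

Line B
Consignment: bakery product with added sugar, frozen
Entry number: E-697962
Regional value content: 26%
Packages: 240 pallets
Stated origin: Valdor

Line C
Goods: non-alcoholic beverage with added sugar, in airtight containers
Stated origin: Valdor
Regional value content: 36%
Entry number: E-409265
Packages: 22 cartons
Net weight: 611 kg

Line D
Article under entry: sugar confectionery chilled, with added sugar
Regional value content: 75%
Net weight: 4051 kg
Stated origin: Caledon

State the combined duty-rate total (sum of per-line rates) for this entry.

Line A: prepared fish product → 6-4; frozen → 6-4-2; with no added sugar → 6-4-2-1. Scheduled 7%. Valdor agreement on 6-1: 6-4-2-1 not covered. → 7%.
Line B: bakery product → 6-3; frozen → 6-3-1; with added sugar → 6-3-1-1. Scheduled 21%. Valdor agreement on 6-1: 6-3-1-1 not covered. → 21%.
Line C: non-alcoholic beverage → 6-2; in airtight containers → 6-2-1; with added sugar → 6-2-1-1. Scheduled 5%. Valdor agreement on 6-1: 6-2-1-1 not covered. → 5%.
Line D: sugar confectionery → 6-1; chilled → 6-1-3; with added sugar → 6-1-3-1. Scheduled 23%. Caledon agreement on 6-1: RVC ≥ 65% → 13% available; preferential 13%. → 13%.
Sum: 7% + 21% + 5% + 13% = 46%.

46%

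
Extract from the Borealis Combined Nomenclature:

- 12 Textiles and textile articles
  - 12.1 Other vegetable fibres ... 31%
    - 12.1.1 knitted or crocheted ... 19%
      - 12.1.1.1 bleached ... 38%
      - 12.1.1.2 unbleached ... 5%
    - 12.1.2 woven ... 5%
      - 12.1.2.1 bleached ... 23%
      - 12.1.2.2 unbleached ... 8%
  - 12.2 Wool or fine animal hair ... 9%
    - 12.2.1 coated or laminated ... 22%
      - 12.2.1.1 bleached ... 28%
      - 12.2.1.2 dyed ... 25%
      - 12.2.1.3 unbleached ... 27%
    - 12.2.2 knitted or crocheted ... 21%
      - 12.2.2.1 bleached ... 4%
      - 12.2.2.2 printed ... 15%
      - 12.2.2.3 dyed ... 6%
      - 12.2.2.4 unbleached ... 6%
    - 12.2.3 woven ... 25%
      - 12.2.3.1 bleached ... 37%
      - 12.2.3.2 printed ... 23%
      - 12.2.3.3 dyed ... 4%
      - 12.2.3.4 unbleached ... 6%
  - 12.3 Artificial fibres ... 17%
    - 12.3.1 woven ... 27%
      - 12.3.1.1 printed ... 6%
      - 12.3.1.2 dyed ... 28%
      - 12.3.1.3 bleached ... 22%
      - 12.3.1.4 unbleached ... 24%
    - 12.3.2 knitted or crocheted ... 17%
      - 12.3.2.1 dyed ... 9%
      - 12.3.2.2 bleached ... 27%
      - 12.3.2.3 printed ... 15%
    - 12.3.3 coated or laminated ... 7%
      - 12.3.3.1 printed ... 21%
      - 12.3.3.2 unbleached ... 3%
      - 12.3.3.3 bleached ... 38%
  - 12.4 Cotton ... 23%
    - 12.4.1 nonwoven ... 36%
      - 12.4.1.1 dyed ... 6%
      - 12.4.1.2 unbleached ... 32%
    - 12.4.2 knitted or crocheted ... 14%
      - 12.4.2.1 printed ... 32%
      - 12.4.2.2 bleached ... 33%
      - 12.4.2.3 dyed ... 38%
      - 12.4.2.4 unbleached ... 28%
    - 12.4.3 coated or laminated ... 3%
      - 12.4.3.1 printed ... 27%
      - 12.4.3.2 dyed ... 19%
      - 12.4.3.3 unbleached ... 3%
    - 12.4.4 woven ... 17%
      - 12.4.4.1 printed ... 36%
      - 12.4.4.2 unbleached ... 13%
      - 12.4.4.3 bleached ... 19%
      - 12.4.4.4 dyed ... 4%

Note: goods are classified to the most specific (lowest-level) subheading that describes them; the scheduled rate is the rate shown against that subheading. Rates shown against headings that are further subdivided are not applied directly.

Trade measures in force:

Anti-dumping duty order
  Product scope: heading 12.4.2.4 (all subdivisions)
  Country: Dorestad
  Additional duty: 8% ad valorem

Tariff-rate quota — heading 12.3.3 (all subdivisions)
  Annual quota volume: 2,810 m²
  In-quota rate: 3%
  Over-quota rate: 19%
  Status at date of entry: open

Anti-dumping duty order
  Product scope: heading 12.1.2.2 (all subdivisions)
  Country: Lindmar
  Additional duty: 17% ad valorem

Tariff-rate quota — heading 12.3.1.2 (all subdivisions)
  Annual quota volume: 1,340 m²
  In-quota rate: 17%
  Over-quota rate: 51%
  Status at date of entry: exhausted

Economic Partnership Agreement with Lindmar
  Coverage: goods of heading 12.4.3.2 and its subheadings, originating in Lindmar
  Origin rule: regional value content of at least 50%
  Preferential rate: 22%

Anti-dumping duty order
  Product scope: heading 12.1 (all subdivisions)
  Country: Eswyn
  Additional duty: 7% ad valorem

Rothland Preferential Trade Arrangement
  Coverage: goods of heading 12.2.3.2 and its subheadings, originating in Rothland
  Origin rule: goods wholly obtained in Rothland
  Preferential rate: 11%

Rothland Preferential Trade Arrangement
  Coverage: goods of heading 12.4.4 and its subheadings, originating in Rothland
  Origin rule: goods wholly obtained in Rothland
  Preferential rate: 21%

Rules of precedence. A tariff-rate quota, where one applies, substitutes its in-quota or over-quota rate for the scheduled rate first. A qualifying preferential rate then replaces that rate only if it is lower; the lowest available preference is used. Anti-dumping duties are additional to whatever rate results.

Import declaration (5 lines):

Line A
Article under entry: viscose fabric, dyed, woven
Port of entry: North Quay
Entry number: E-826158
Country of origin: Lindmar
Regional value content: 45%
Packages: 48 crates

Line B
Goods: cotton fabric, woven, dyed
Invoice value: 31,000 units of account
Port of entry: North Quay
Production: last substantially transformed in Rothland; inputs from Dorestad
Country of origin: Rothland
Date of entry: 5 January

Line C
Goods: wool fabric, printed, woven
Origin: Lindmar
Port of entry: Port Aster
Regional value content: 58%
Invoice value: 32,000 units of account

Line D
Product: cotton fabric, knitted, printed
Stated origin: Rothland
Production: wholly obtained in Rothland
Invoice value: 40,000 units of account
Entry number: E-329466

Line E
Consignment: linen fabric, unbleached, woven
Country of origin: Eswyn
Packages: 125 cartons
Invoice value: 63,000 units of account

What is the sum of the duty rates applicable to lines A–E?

125%

Line A: viscose → 12.3; woven → 12.3.1; dyed → 12.3.1.2. Scheduled 28%. quota on 12.3.1.2 exhausted → over-quota 51%; Lindmar agreement on 12.4.3.2: 12.3.1.2 not covered. → 51%.
Line B: cotton → 12.4; woven → 12.4.4; dyed → 12.4.4.4. Scheduled 4%. Rothland agreement on 12.2.3.2: 12.4.4.4 not covered; Rothland agreement on 12.4.4: not wholly obtained. → 4%.
Line C: wool → 12.2; woven → 12.2.3; printed → 12.2.3.2. Scheduled 23%. Lindmar agreement on 12.4.3.2: 12.2.3.2 not covered. → 23%.
Line D: cotton → 12.4; knitted → 12.4.2; printed → 12.4.2.1. Scheduled 32%. Rothland agreement on 12.2.3.2: 12.4.2.1 not covered; Rothland agreement on 12.4.4: 12.4.2.1 not covered. → 32%.
Line E: linen → 12.1; woven → 12.1.2; unbleached → 12.1.2.2. Scheduled 8%. anti-dumping (Eswyn, 12.1): +7%; total 8% + 7% = 15%. → 15%.
Sum: 51% + 4% + 23% + 32% + 15% = 125%.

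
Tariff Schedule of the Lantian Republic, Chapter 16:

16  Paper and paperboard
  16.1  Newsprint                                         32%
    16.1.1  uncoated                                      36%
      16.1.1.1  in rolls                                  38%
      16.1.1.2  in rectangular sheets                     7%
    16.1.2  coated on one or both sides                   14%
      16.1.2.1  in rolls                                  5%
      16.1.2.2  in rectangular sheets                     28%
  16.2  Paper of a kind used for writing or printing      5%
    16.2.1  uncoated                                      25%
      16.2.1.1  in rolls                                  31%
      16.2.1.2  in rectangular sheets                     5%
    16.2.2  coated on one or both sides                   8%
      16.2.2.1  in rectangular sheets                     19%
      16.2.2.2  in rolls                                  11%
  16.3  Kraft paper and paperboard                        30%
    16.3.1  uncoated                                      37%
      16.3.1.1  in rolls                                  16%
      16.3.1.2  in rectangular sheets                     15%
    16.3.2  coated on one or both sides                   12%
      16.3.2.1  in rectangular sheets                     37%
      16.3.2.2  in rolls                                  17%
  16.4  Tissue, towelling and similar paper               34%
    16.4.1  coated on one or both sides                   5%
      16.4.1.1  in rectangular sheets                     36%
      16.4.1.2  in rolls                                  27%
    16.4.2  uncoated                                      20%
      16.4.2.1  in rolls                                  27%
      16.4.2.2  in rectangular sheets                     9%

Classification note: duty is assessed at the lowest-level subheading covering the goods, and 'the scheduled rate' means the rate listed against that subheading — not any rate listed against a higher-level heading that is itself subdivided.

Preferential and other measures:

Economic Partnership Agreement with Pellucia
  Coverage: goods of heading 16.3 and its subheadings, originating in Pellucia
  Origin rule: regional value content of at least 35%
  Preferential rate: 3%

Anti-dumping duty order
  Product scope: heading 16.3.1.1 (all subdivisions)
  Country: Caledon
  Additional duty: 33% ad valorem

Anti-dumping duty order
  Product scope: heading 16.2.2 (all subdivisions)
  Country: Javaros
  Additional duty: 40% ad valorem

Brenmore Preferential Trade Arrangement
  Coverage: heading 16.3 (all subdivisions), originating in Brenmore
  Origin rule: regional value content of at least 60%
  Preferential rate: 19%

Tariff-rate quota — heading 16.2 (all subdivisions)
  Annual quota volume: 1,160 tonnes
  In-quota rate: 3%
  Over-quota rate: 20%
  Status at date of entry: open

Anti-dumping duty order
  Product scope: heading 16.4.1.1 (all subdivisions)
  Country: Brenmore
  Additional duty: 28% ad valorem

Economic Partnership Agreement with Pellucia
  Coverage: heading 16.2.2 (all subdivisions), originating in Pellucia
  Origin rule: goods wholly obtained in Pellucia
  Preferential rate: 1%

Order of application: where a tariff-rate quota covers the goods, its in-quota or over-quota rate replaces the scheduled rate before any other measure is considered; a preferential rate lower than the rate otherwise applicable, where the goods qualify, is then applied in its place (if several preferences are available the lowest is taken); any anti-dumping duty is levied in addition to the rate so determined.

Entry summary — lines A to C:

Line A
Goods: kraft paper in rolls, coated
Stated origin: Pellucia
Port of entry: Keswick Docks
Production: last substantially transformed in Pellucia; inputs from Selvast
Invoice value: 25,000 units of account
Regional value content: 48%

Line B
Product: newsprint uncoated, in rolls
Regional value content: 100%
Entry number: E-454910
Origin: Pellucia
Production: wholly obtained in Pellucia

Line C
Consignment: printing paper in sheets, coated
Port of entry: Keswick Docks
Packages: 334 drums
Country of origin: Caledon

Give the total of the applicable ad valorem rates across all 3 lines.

44%

Line A: kraft paper → 16.3; coated → 16.3.2; in rolls → 16.3.2.2. Scheduled 17%. Pellucia agreement on 16.3: RVC ≥ 35% → 3% available; Pellucia agreement on 16.2.2: 16.3.2.2 not covered; preferential 3%. → 3%.
Line B: newsprint → 16.1; uncoated → 16.1.1; in rolls → 16.1.1.1. Scheduled 38%. Pellucia agreement on 16.3: 16.1.1.1 not covered; Pellucia agreement on 16.2.2: 16.1.1.1 not covered. → 38%.
Line C: printing paper → 16.2; coated → 16.2.2; in sheets → 16.2.2.1. Scheduled 19%. quota on 16.2 open → in-quota 3%. → 3%.
Sum: 3% + 38% + 3% = 44%.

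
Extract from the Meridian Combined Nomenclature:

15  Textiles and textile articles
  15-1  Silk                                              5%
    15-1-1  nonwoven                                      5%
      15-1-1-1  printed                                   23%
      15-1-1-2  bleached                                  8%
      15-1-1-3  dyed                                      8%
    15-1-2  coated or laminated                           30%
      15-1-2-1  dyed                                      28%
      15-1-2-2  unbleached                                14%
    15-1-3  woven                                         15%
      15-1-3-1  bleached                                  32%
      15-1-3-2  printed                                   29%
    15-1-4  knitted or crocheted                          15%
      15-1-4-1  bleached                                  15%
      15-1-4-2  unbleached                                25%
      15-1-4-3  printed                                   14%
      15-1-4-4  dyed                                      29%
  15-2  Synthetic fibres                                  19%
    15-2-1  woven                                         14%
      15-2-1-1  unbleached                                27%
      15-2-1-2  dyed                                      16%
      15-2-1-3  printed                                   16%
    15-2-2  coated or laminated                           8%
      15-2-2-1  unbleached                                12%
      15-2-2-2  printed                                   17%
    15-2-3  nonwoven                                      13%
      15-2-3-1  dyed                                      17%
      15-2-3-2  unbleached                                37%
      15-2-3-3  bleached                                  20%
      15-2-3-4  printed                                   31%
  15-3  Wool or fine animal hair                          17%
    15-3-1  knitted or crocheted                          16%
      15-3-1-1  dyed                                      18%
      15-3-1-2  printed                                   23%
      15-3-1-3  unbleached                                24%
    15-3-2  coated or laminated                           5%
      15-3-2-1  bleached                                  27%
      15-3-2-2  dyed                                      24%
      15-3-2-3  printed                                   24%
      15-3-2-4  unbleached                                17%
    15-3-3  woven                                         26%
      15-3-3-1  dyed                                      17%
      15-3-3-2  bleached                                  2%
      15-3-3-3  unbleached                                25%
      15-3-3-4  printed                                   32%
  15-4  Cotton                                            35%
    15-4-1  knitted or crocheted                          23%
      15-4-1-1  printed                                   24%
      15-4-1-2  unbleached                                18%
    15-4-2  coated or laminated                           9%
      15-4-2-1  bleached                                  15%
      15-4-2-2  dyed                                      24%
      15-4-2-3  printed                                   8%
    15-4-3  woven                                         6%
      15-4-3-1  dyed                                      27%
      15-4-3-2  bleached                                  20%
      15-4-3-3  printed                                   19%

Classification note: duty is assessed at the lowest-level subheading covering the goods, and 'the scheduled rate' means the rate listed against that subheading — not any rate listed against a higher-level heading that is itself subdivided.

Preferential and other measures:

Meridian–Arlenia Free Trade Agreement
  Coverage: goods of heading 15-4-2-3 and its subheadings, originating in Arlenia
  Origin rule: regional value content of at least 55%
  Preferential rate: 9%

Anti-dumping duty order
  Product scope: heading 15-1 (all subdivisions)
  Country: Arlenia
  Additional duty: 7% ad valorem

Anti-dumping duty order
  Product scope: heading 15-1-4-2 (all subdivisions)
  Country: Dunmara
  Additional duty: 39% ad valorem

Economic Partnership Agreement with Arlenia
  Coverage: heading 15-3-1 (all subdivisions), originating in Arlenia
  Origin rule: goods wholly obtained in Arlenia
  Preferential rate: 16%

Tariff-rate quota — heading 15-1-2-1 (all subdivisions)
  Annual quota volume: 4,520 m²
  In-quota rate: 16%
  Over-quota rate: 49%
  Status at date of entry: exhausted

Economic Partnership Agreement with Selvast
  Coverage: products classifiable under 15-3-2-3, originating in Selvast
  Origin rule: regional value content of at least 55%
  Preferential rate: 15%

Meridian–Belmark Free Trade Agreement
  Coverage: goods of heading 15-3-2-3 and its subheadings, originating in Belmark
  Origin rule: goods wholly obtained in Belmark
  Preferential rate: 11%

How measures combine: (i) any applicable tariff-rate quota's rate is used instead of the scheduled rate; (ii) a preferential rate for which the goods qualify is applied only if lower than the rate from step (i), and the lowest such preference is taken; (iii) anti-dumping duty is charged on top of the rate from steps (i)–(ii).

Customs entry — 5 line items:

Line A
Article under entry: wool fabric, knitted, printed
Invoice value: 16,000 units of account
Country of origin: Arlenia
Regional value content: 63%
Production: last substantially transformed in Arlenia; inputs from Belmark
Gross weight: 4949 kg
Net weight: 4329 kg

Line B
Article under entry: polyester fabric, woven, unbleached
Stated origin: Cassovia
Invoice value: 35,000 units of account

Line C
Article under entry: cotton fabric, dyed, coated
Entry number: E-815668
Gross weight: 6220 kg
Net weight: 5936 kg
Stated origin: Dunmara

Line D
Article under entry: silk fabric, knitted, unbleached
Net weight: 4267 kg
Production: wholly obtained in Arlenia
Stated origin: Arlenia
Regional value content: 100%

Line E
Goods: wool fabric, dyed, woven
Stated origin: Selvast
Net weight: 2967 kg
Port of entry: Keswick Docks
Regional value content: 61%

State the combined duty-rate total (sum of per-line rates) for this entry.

123%

Line A: wool → 15-3; knitted → 15-3-1; printed → 15-3-1-2. Scheduled 23%. Arlenia agreement on 15-4-2-3: 15-3-1-2 not covered; Arlenia agreement on 15-3-1: not wholly obtained. → 23%.
Line B: polyester → 15-2; woven → 15-2-1; unbleached → 15-2-1-1. Scheduled 27%. No special measure applies. → 27%.
Line C: cotton → 15-4; coated → 15-4-2; dyed → 15-4-2-2. Scheduled 24%. No special measure applies. → 24%.
Line D: silk → 15-1; knitted → 15-1-4; unbleached → 15-1-4-2. Scheduled 25%. Arlenia agreement on 15-4-2-3: 15-1-4-2 not covered; Arlenia agreement on 15-3-1: 15-1-4-2 not covered; anti-dumping (Arlenia, 15-1): +7%; total 25% + 7% = 32%. → 32%.
Line E: wool → 15-3; woven → 15-3-3; dyed → 15-3-3-1. Scheduled 17%. Selvast agreement on 15-3-2-3: 15-3-3-1 not covered. → 17%.
Sum: 23% + 27% + 24% + 32% + 17% = 123%.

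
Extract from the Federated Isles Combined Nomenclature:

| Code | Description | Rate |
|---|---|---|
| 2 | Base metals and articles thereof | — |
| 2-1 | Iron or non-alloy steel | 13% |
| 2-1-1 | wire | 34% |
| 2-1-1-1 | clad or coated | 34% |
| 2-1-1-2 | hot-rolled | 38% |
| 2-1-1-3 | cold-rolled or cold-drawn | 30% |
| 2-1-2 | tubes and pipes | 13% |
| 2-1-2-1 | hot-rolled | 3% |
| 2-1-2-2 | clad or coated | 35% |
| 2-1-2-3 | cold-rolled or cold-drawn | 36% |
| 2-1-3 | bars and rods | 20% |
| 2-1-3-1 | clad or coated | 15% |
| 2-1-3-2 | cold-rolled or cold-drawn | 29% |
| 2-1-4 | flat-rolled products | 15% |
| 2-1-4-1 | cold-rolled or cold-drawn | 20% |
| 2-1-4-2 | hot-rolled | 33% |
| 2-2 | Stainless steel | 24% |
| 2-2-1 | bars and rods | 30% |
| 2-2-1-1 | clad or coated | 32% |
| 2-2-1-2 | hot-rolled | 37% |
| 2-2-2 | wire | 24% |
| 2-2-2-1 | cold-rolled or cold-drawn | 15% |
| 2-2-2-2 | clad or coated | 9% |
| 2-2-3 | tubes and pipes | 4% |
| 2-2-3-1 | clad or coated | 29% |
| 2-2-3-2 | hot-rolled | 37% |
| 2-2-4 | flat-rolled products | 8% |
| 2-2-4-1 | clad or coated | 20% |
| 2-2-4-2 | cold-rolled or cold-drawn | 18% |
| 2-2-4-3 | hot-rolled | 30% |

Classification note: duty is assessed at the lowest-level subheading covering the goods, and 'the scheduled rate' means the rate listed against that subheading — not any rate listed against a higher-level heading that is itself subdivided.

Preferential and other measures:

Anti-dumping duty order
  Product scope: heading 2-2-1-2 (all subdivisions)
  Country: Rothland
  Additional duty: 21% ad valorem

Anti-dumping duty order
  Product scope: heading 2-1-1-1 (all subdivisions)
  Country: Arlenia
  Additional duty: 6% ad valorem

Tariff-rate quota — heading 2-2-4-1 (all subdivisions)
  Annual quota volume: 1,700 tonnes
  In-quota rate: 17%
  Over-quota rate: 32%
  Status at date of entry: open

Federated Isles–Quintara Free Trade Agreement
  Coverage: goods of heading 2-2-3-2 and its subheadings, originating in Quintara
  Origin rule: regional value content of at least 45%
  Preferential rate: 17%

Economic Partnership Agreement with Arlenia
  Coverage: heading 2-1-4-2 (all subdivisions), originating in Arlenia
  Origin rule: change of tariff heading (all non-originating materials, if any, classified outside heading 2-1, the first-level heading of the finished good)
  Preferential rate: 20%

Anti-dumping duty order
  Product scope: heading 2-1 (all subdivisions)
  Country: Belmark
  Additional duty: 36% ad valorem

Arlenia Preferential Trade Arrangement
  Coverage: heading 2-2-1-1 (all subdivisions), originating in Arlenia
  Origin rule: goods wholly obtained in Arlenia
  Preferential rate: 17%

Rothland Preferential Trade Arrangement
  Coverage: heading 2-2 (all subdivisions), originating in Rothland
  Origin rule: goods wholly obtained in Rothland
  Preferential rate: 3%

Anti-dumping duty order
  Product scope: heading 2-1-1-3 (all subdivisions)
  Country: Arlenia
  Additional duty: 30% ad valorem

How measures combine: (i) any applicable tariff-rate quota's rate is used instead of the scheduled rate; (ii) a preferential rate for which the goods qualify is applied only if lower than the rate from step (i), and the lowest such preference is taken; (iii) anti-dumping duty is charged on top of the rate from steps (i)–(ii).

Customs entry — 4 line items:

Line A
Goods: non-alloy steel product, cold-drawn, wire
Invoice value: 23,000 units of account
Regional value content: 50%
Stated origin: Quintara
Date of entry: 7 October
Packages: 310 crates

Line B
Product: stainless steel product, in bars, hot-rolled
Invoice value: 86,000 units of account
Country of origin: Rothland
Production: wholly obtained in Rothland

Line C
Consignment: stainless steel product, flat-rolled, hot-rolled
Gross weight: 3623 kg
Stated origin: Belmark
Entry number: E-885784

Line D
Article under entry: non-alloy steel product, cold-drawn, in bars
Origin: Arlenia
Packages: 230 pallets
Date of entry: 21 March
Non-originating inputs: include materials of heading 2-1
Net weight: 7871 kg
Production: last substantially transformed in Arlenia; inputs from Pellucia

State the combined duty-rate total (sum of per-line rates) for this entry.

Line A: non-alloy steel → 2-1; wire → 2-1-1; cold-drawn → 2-1-1-3. Scheduled 30%. Quintara agreement on 2-2-3-2: 2-1-1-3 not covered. → 30%.
Line B: stainless steel → 2-2; in bars → 2-2-1; hot-rolled → 2-2-1-2. Scheduled 37%. Rothland agreement on 2-2: wholly obtained → 3% available; preferential 3%; anti-dumping (Rothland, 2-2-1-2): +21%; total 3% + 21% = 24%. → 24%.
Line C: stainless steel → 2-2; flat-rolled → 2-2-4; hot-rolled → 2-2-4-3. Scheduled 30%. No special measure applies. → 30%.
Line D: non-alloy steel → 2-1; in bars → 2-1-3; cold-drawn → 2-1-3-2. Scheduled 29%. Arlenia agreement on 2-1-4-2: 2-1-3-2 not covered; Arlenia agreement on 2-2-1-1: 2-1-3-2 not covered. → 29%.
Sum: 30% + 24% + 30% + 29% = 113%.

113%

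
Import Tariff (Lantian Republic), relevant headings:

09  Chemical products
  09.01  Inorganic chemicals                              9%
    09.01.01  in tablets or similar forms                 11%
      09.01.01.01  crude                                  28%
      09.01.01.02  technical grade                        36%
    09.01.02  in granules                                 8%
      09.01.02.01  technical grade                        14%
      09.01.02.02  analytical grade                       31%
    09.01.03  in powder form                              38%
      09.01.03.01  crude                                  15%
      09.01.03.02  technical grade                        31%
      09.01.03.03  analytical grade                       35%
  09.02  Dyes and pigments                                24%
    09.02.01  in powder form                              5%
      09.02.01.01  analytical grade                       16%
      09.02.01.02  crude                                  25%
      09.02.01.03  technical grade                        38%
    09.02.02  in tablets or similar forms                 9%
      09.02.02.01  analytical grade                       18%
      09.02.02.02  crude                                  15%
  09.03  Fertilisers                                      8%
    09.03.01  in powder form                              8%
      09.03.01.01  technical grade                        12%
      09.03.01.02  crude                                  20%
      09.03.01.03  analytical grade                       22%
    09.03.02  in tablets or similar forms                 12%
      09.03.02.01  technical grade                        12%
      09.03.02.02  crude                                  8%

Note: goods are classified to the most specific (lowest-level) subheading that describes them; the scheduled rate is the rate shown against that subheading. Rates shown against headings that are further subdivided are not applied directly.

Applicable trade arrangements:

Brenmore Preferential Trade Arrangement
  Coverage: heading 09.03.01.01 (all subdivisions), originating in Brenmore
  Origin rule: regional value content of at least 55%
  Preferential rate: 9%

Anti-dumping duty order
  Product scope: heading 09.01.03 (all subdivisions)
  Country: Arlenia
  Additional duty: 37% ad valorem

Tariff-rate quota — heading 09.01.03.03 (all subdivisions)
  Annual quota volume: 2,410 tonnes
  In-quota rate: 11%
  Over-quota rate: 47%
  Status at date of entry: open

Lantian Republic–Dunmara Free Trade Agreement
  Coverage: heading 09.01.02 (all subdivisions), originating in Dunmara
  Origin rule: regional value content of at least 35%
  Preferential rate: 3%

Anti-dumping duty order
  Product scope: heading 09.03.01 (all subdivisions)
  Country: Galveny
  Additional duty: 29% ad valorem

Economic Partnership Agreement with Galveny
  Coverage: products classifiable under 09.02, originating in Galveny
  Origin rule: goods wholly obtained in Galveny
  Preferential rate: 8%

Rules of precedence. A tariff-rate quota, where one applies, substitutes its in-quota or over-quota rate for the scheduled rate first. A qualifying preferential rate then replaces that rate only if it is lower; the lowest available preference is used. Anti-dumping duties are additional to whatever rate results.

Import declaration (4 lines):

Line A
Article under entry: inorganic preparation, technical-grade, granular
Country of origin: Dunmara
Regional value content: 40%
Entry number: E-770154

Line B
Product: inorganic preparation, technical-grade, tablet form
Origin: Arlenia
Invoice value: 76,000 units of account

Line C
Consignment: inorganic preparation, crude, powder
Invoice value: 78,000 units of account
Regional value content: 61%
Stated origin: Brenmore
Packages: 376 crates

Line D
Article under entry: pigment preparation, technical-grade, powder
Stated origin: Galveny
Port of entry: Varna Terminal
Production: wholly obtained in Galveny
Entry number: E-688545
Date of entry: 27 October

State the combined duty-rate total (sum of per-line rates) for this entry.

Line A: inorganic → 09.01; granular → 09.01.02; technical-grade → 09.01.02.01. Scheduled 14%. Dunmara agreement on 09.01.02: RVC ≥ 35% → 3% available; preferential 3%. → 3%.
Line B: inorganic → 09.01; tablet form → 09.01.01; technical-grade → 09.01.01.02. Scheduled 36%. No special measure applies. → 36%.
Line C: inorganic → 09.01; powder → 09.01.03; crude → 09.01.03.01. Scheduled 15%. Brenmore agreement on 09.03.01.01: 09.01.03.01 not covered. → 15%.
Line D: pigment → 09.02; powder → 09.02.01; technical-grade → 09.02.01.03. Scheduled 38%. Galveny agreement on 09.02: wholly obtained → 8% available; preferential 8%. → 8%.
Sum: 3% + 36% + 15% + 8% = 62%.

62%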